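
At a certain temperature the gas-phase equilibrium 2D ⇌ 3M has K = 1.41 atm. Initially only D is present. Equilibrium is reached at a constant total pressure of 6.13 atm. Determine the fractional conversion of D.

X = 0.329

Let X = conversion of D (basis 1 mol D); extent of reaction ξ = 0.5X.
At extent ξ: n_D = 1 − X; n_M = 1.5X.
Total moles n_T = 1 + 0.5X.
With p_i = (n_i/n_T)P, K = p_M^3 / (p_D^2).
This yields a degree-3 equation in X; solving on (0,1), X = 0.329.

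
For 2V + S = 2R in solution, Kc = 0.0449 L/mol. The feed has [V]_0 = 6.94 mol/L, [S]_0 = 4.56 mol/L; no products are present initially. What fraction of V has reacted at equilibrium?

Let X = conversion of V; extent ξ = 6.94X/2 mol/L.
Concentrations: [V] = 6.94 − 6.94X; [S] = 4.56 − 3.47X; [R] = 6.94X.
Kc = [R]^2 / ([V]^2 [S]).
This equals 0.0449 at X = 0.286 (the root in 0 < X < 1).

X = 0.286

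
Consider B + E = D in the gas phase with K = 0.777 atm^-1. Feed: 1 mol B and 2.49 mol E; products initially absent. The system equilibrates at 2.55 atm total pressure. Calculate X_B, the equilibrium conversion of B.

Let X = conversion of B (basis 1 mol B); extent of reaction ξ = X.
At extent ξ: n_B = 1 − X; n_E = 2.49 − X; n_D = X.
n_T = Σnᵢ = 3.49 − X.
Mole fractions y_i = n_i/n_T; K = p_D / (p_B p_E) with p_i = y_i·P.
This yields a degree-2 equation in X; solving on (0,1), X = 0.566.

X = 0.566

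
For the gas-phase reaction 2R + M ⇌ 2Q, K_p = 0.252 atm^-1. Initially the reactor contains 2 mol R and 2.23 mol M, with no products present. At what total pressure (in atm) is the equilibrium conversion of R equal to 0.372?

Basis: 2 mol R initially; let X = conversion of R. Extent ξ = X.
At extent ξ: n_R = 2 − 2X; n_M = 2.23 − X; n_Q = 2X.
Total moles n_T = 4.23 − X.
K_p = p_Q^2 / (p_R^2 p_M) with p_i = (n_i/n_T)·P.
At X = 0.372: the mole-fraction product g(X) = Π y_i^ν_i = 0.7286. Since K_p = g(X)·P^{-1}, P = (g/K_p)^(1/1) = (0.7286/0.252)^(1/1) = 2.89 atm.

P = 2.89 atm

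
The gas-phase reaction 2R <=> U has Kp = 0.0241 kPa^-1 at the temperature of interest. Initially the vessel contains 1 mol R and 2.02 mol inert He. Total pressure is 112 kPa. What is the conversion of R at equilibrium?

X = 0.496

Take 1 mol R as basis and let X be its fractional conversion, so ξ = 0.5X.
Species balance: n_R = 1 − X; n_U = 0.5X; n_I = 2.02 (inert).
n_T = Σnᵢ = 3.02 − 0.5X.
With p_i = (n_i/n_T)P, Kp = p_U / (p_R^2).
Substituting and setting equal to 0.0241 kPa^-1 gives a polynomial in X; the root in (0,1) is X = 0.496.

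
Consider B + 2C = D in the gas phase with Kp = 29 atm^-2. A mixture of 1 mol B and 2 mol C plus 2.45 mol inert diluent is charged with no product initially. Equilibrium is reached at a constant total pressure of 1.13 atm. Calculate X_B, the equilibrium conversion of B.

X = 0.583

Basis: 1 mol B initially; let X = conversion of B. Extent ξ = X.
Mole table: n_B = 1 − X; n_C = 2 − 2X; n_D = X; n_I = 2.45 (inert).
Summing: n_T = 5.45 − 2X.
y_i = n_i/n_T, p_i = y_i·P. Kp = p_D / (p_B p_C^2).
Equating to 29 atm^-2 and solving on 0 < X < 1: X = 0.583.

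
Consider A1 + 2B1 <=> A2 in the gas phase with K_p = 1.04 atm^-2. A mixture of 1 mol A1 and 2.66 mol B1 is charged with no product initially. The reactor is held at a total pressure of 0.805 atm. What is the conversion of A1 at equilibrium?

Take 1 mol A1 as basis and let X be its fractional conversion, so ξ = X.
Mole table: n_A1 = 1 − X; n_B1 = 2.66 − 2X; n_A2 = X.
Total moles n_T = 3.66 − 2X.
With p_i = (n_i/n_T)P, K_p = p_A2 / (p_A1 p_B1^2).
This yields a degree-3 equation in X; solving on (0,1), X = 0.240.

X = 0.240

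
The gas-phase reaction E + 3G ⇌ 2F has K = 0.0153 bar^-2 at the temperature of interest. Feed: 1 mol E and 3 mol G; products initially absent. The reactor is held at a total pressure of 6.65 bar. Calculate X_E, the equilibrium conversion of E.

X = 0.305

Take 1 mol E as basis and let X be its fractional conversion, so ξ = X.
Mole table: n_E = 1 − X; n_G = 3 − 3X; n_F = 2X.
Summing: n_T = 4 − 2X.
With p_i = (n_i/n_T)P, K = p_F^2 / (p_E p_G^3).
This yields a degree-4 equation in X; solving on (0,1), X = 0.305.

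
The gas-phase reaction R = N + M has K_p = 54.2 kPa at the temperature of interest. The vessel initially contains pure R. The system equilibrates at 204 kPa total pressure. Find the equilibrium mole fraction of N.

y_N = 0.314

Let X = conversion of R (basis 1 mol R); extent of reaction ξ = X.
At extent ξ: n_R = 1 − X; n_N = X; n_M = X.
Summing: n_T = 1 + X.
Mole fractions y_i = n_i/n_T; K_p = p_N p_M / (p_R) with p_i = y_i·P.
Substituting and setting equal to 54.2 kPa gives a polynomial in X; the root in (0,1) is X = 0.458.
Then n_N = 0.458, n_T = 1.46, so y_N = 0.314.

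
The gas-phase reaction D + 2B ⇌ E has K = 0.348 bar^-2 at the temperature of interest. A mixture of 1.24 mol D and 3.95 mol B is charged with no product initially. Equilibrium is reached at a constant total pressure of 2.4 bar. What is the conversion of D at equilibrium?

X = 0.487

Take 1.24 mol D as basis and let X be its fractional conversion, so ξ = 1.24X.
At extent ξ: n_D = 1.24 − 1.24X; n_B = 3.95 − 2.48X; n_E = 1.24X.
Total moles n_T = 5.19 − 2.48X.
y_i = n_i/n_T, p_i = y_i·P. K = p_E / (p_D p_B^2).
Setting this equal to 0.348 bar^-2 and taking the physical root (0 < X < 1) gives X = 0.487.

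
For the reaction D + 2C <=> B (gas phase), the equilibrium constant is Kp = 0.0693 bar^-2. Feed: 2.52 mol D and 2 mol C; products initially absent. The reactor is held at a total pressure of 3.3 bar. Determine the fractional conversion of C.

Basis: 2 mol C initially; let X = conversion of C. Extent ξ = X.
Moles: n_D = 2.52 − X; n_C = 2 − 2X; n_B = X.
Total moles n_T = 4.52 − 2X.
Mole fractions y_i = n_i/n_T; Kp = p_B / (p_D p_C^2) with p_i = y_i·P.
Setting this equal to 0.0693 bar^-2 and taking the physical root (0 < X < 1) gives X = 0.242.

X = 0.242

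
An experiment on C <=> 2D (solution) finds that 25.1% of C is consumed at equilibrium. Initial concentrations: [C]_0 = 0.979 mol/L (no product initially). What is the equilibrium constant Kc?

Let X = conversion of C.
Concentrations: [C] = 0.979 − 0.979X; [D] = 1.96X.
At X = 0.251: [C] = 0.733, [D] = 0.491.
Kc = [D]^2 / ([C]) = 0.329 mol/L.

Kc = 0.329 mol/L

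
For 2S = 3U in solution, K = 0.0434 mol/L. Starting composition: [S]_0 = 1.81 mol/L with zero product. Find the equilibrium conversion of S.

Let X = conversion of S; extent ξ = 1.81X/2 mol/L.
Concentrations: [S] = 1.81 − 1.81X; [U] = 2.71X.
K = [U]^3 / ([S]^2).
Solving K = 0.0434 for X ∈ (0,1): X = 0.170.

X = 0.170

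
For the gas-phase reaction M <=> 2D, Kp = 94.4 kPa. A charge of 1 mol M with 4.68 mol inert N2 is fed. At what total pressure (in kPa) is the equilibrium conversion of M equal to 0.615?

Take 1 mol M as basis and let X be its fractional conversion, so ξ = X.
Moles: n_M = 1 − X; n_D = 2X; n_I = 4.68 (inert).
n_T = Σnᵢ = 5.68 + X.
Kp = p_D^2 / (p_M) with p_i = (n_i/n_T)·P.
At X = 0.615: the mole-fraction product g(X) = Π y_i^ν_i = 0.6242. Since Kp = g(X)·P^{1}, P = (Kp/g)^(1/1) = (94.4/0.6242)^(1/1) = 151 kPa.

P = 151 kPa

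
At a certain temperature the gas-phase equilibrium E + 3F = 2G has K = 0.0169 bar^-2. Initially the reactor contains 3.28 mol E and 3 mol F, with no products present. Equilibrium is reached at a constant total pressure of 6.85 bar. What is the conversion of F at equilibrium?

Take 3 mol F as basis and let X be its fractional conversion, so ξ = X.
Species balance: n_E = 3.28 − X; n_F = 3 − 3X; n_G = 2X.
Summing: n_T = 6.28 − 2X.
y_i = n_i/n_T, p_i = y_i·P. K = p_G^2 / (p_E p_F^3).
Substituting and setting equal to 0.0169 bar^-2 gives a polynomial in X; the root in (0,1) is X = 0.362.

X = 0.362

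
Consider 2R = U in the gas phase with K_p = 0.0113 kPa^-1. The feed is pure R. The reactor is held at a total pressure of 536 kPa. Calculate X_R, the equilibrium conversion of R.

X = 0.801

Basis: 1 mol R initially; let X = conversion of R. Extent ξ = 0.5X.
Moles: n_R = 1 − X; n_U = 0.5X.
n_T = Σnᵢ = 1 − 0.5X.
Mole fractions y_i = n_i/n_T; K_p = p_U / (p_R^2) with p_i = y_i·P.
Substituting and setting equal to 0.0113 kPa^-1 gives a polynomial in X; the root in (0,1) is X = 0.801.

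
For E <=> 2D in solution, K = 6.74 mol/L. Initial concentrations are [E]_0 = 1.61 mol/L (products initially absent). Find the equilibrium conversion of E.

Let X = conversion of E; extent ξ = 1.61·X mol/L.
Concentrations: [E] = 1.61 − 1.61X; [D] = 3.22X.
K = [D]^2 / ([E]).
Equating to 6.74 mol/L: the physical root is X = 0.626.

X = 0.626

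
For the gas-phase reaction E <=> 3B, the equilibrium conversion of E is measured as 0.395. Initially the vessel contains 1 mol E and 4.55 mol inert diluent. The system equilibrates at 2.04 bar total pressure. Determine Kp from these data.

Let X = conversion of E (basis 1 mol E); extent of reaction ξ = X.
Mole table: n_E = 1 − X; n_B = 3X; n_I = 4.55 (inert).
Summing: n_T = 5.55 + 2X.
At X = 0.395: n_E = 0.605, n_B = 1.19, n_T = 6.34.
p_i = (n_i/n_T)·P. Kp = p_B^3 / (p_E) = 0.285 bar^2.

Kp = 0.285 bar^2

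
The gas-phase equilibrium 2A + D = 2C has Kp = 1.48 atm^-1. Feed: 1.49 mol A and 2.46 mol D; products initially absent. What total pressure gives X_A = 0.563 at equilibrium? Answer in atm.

Take 1.49 mol A as basis and let X be its fractional conversion, so ξ = 0.745X.
At extent ξ: n_A = 1.49 − 1.49X; n_D = 2.46 − 0.745X; n_C = 1.49X.
Total moles n_T = 3.95 − 0.745X.
Kp = p_C^2 / (p_A^2 p_D) with p_i = (n_i/n_T)·P.
At X = 0.563: the mole-fraction product g(X) = Π y_i^ν_i = 2.872. Since Kp = g(X)·P^{-1}, P = (g/Kp)^(1/1) = (2.872/1.48)^(1/1) = 1.94 atm.

P = 1.94 atm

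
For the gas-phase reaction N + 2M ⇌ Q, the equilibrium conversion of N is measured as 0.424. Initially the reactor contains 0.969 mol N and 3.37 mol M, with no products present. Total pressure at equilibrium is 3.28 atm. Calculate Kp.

Kp = 0.13 atm^-2

Take 0.969 mol N as basis and let X be its fractional conversion, so ξ = 0.969X.
Species balance: n_N = 0.969 − 0.969X; n_M = 3.37 − 1.94X; n_Q = 0.969X.
n_T = Σnᵢ = 4.34 − 1.94X.
At X = 0.424: n_N = 0.558, n_M = 2.55, n_Q = 0.411, n_T = 3.52.
p_i = (n_i/n_T)·P. Kp = p_Q / (p_N p_M^2) = 0.13 atm^-2.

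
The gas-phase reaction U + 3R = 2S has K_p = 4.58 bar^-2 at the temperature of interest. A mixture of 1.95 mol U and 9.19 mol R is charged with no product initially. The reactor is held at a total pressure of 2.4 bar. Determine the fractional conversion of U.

X = 0.837

Let X = conversion of U (basis 1.95 mol U); extent of reaction ξ = 1.95X.
Mole table: n_U = 1.95 − 1.95X; n_R = 9.19 − 5.85X; n_S = 3.9X.
Summing: n_T = 11.1 − 3.9X.
With p_i = (n_i/n_T)P, K_p = p_S^2 / (p_U p_R^3).
Equating to 4.58 bar^-2 and solving on 0 < X < 1: X = 0.837.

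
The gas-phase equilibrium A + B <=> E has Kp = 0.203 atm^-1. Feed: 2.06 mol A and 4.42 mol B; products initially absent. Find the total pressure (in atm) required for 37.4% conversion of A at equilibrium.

P = 4.6 atm

Take 2.06 mol A as basis and let X be its fractional conversion, so ξ = 2.06X.
Species balance: n_A = 2.06 − 2.06X; n_B = 4.42 − 2.06X; n_E = 2.06X.
n_T = Σnᵢ = 6.48 − 2.06X.
Kp = p_E / (p_A p_B) with p_i = (n_i/n_T)·P.
At X = 0.374: the mole-fraction product g(X) = Π y_i^ν_i = 0.9347. Since Kp = g(X)·P^{-1}, P = (g/Kp)^(1/1) = (0.9347/0.203)^(1/1) = 4.6 atm.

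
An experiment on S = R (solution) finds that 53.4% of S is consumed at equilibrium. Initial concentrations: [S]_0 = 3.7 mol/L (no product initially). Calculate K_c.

K_c = 1.15

Let X = conversion of S.
Concentrations: [S] = 3.7 − 3.7X; [R] = 3.7X.
At X = 0.534: [S] = 1.72, [R] = 1.98.
K_c = [R] / ([S]) = 1.15.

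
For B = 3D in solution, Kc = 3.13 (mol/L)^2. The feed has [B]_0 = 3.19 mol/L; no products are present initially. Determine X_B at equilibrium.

Let X = conversion of B; extent ξ = 3.19·X mol/L.
Concentrations: [B] = 3.19 − 3.19X; [D] = 9.57X.
Kc = [D]^3 / ([B]).
Solving Kc = 3.13 for X ∈ (0,1): X = 0.208.

X = 0.208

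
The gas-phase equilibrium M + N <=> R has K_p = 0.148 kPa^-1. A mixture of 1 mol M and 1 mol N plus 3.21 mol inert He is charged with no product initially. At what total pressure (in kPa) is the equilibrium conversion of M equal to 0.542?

P = 81.5 kPa

Take 1 mol M as basis and let X be its fractional conversion, so ξ = X.
At extent ξ: n_M = 1 − X; n_N = 1 − X; n_R = X; n_I = 3.21 (inert).
n_T = Σnᵢ = 5.21 − X.
K_p = p_R / (p_M p_N) with p_i = (n_i/n_T)·P.
At X = 0.542: the mole-fraction product g(X) = Π y_i^ν_i = 12.06. Since K_p = g(X)·P^{-1}, P = (g/K_p)^(1/1) = (12.06/0.148)^(1/1) = 81.5 kPa.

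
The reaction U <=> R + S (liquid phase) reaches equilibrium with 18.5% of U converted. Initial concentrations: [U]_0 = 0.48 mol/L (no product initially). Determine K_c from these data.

K_c = 0.0202 mol/L

Let X = conversion of U.
Concentrations: [U] = 0.48 − 0.48X; [R] = 0.48X; [S] = 0.48X.
At X = 0.185: [U] = 0.391, [R] = 0.0888, [S] = 0.0888.
K_c = [R] [S] / ([U]) = 0.0202 mol/L.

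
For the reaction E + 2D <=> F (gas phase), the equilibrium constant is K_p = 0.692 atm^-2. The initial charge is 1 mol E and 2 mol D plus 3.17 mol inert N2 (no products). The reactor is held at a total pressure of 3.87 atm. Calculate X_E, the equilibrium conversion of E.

X = 0.362

Let X = conversion of E (basis 1 mol E); extent of reaction ξ = X.
Moles: n_E = 1 − X; n_D = 2 − 2X; n_F = X; n_I = 3.17 (inert).
n_T = Σnᵢ = 6.17 − 2X.
Mole fractions y_i = n_i/n_T; K_p = p_F / (p_E p_D^2) with p_i = y_i·P.
Equating to 0.692 atm^-2 and solving on 0 < X < 1: X = 0.362.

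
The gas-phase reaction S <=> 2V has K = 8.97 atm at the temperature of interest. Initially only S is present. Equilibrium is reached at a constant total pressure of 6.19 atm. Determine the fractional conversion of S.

X = 0.516

Basis: 1 mol S initially; let X = conversion of S. Extent ξ = X.
Species balance: n_S = 1 − X; n_V = 2X.
n_T = Σnᵢ = 1 + X.
With p_i = (n_i/n_T)P, K = p_V^2 / (p_S).
This yields a degree-2 equation in X; solving on (0,1), X = 0.516.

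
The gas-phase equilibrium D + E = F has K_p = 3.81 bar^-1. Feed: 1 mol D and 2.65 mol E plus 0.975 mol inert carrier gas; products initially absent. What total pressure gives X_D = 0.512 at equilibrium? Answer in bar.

P = 0.53 bar

Let X = conversion of D (basis 1 mol D); extent of reaction ξ = X.
Species balance: n_D = 1 − X; n_E = 2.65 − X; n_F = X; n_I = 0.975 (inert).
n_T = Σnᵢ = 4.62 − X.
K_p = p_F / (p_D p_E) with p_i = (n_i/n_T)·P.
At X = 0.512: the mole-fraction product g(X) = Π y_i^ν_i = 2.018. Since K_p = g(X)·P^{-1}, P = (g/K_p)^(1/1) = (2.018/3.81)^(1/1) = 0.53 bar.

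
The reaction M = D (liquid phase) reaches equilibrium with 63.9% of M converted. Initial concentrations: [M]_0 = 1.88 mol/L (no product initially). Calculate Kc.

Kc = 1.77

Let X = conversion of M.
Concentrations: [M] = 1.88 − 1.88X; [D] = 1.88X.
At X = 0.639: [M] = 0.679, [D] = 1.2.
Kc = [D] / ([M]) = 1.77.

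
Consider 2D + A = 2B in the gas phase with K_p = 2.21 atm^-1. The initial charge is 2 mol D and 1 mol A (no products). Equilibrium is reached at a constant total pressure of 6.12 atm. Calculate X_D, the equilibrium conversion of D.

Let X = conversion of D (basis 2 mol D); extent of reaction ξ = X.
Species balance: n_D = 2 − 2X; n_A = 1 − X; n_B = 2X.
Summing: n_T = 3 − X.
y_i = n_i/n_T, p_i = y_i·P. K_p = p_B^2 / (p_D^2 p_A).
Equating to 2.21 atm^-1 and solving on 0 < X < 1: X = 0.600.

X = 0.600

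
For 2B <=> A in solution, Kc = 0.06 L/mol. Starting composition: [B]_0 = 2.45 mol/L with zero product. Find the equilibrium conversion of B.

X = 0.192

Let X = conversion of B; extent ξ = 2.45X/2 mol/L.
Concentrations: [B] = 2.45 − 2.45X; [A] = 1.23X.
Kc = [A] / ([B]^2).
This equals 0.06 at X = 0.192 (the root in 0 < X < 1).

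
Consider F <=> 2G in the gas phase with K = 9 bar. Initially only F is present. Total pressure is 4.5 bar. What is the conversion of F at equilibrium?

X = 0.577

Take 1 mol F as basis and let X be its fractional conversion, so ξ = X.
At extent ξ: n_F = 1 − X; n_G = 2X.
Summing: n_T = 1 + X.
With p_i = (n_i/n_T)P, K = p_G^2 / (p_F).
Substituting and setting equal to 9 bar gives a polynomial in X; the root in (0,1) is X = 0.577.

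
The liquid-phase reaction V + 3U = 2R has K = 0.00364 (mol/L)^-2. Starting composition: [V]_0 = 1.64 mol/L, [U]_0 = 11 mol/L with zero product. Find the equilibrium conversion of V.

X = 0.453

Let X = conversion of V; extent ξ = 1.64·X mol/L.
Concentrations: [V] = 1.64 − 1.64X; [U] = 11 − 4.92X; [R] = 3.28X.
K = [R]^2 / ([V] [U]^3).
Setting equal to 0.00364 and solving for X on (0,1) gives X = 0.453.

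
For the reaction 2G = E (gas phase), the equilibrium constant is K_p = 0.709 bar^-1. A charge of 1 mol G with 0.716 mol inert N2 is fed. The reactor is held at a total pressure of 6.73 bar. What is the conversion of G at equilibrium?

Basis: 1 mol G initially; let X = conversion of G. Extent ξ = 0.5X.
Mole table: n_G = 1 − X; n_E = 0.5X; n_I = 0.716 (inert).
n_T = Σnᵢ = 1.72 − 0.5X.
With p_i = (n_i/n_T)P, K_p = p_E / (p_G^2).
Setting this equal to 0.709 bar^-1 and taking the physical root (0 < X < 1) gives X = 0.686.

X = 0.686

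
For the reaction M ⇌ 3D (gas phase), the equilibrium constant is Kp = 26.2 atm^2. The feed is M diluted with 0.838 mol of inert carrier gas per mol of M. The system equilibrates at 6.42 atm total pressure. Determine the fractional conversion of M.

Basis: 1 mol M initially; let X = conversion of M. Extent ξ = X.
At extent ξ: n_M = 1 − X; n_D = 3X; n_I = 0.838 (inert).
n_T = Σnᵢ = 1.84 + 2X.
Mole fractions y_i = n_i/n_T; Kp = p_D^3 / (p_M) with p_i = y_i·P.
This yields a degree-3 equation in X; solving on (0,1), X = 0.459.

X = 0.459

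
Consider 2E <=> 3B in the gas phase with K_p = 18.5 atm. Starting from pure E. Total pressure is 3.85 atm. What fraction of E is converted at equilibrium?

Take 1 mol E as basis and let X be its fractional conversion, so ξ = 0.5X.
At extent ξ: n_E = 1 − X; n_B = 1.5X.
Summing: n_T = 1 + 0.5X.
Mole fractions y_i = n_i/n_T; K_p = p_B^3 / (p_E^2) with p_i = y_i·P.
This yields a degree-3 equation in X; solving on (0,1), X = 0.633.

X = 0.633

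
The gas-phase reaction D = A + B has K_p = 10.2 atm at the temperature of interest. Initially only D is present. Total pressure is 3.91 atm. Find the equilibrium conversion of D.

Basis: 1 mol D initially; let X = conversion of D. Extent ξ = X.
At extent ξ: n_D = 1 − X; n_A = X; n_B = X.
Summing: n_T = 1 + X.
Mole fractions y_i = n_i/n_T; K_p = p_A p_B / (p_D) with p_i = y_i·P.
Setting this equal to 10.2 atm and taking the physical root (0 < X < 1) gives X = 0.850.

X = 0.850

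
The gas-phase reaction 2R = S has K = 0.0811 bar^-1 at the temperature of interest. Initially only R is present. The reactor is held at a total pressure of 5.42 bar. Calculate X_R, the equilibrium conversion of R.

X = 0.398

Take 1 mol R as basis and let X be its fractional conversion, so ξ = 0.5X.
Mole table: n_R = 1 − X; n_S = 0.5X.
n_T = Σnᵢ = 1 − 0.5X.
y_i = n_i/n_T, p_i = y_i·P. K = p_S / (p_R^2).
Substituting and setting equal to 0.0811 bar^-1 gives a polynomial in X; the root in (0,1) is X = 0.398.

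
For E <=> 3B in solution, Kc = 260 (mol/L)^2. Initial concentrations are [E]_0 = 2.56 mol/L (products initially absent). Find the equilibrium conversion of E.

X = 0.733

Let X = conversion of E; extent ξ = 2.56·X mol/L.
Concentrations: [E] = 2.56 − 2.56X; [B] = 7.68X.
Kc = [B]^3 / ([E]).
Solving Kc = 260 for X ∈ (0,1): X = 0.733.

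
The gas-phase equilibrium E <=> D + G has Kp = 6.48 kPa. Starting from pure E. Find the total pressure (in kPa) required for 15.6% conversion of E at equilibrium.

Basis: 1 mol E initially; let X = conversion of E. Extent ξ = X.
Species balance: n_E = 1 − X; n_D = X; n_G = X.
Summing: n_T = 1 + X.
Kp = p_D p_G / (p_E) with p_i = (n_i/n_T)·P.
At X = 0.156: the mole-fraction product g(X) = Π y_i^ν_i = 0.02494. Since Kp = g(X)·P^{1}, P = (Kp/g)^(1/1) = (6.48/0.02494)^(1/1) = 260 kPa.

P = 260 kPa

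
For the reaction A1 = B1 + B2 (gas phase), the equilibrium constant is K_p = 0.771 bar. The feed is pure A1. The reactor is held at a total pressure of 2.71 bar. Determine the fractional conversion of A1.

Basis: 1 mol A1 initially; let X = conversion of A1. Extent ξ = X.
Mole table: n_A1 = 1 − X; n_B1 = X; n_B2 = X.
Summing: n_T = 1 + X.
With p_i = (n_i/n_T)P, K_p = p_B1 p_B2 / (p_A1).
This yields a degree-2 equation in X; solving on (0,1), X = 0.471.

X = 0.471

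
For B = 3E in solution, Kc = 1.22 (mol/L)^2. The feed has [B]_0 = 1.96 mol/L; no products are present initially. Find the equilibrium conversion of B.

Let X = conversion of B; extent ξ = 1.96·X mol/L.
Concentrations: [B] = 1.96 − 1.96X; [E] = 5.88X.
Kc = [E]^3 / ([B]).
Setting equal to 1.22 and solving for X on (0,1) gives X = 0.210.

X = 0.210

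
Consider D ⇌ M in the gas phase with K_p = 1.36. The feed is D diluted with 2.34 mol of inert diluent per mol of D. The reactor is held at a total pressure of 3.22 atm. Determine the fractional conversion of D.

Let X = conversion of D (basis 1 mol D); extent of reaction ξ = X.
Moles: n_D = 1 − X; n_M = X; n_I = 2.34 (inert).
n_T stays at 3.34 (no change in mole number).
With p_i = (n_i/n_T)P, K_p = p_M / (p_D).
This yields a degree-1 equation in X; solving on (0,1), X = 0.576.

X = 0.576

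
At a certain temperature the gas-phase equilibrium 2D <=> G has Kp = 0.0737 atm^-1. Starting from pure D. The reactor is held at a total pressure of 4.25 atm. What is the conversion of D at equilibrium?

X = 0.334

Basis: 1 mol D initially; let X = conversion of D. Extent ξ = 0.5X.
At extent ξ: n_D = 1 − X; n_G = 0.5X.
Total moles n_T = 1 − 0.5X.
With p_i = (n_i/n_T)P, Kp = p_G / (p_D^2).
Equating to 0.0737 atm^-1 and solving on 0 < X < 1: X = 0.334.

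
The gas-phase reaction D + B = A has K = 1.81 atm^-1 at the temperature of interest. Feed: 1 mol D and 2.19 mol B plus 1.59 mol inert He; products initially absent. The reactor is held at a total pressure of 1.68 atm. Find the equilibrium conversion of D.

X = 0.542

Let X = conversion of D (basis 1 mol D); extent of reaction ξ = X.
Species balance: n_D = 1 − X; n_B = 2.19 − X; n_A = X; n_I = 1.59 (inert).
Summing: n_T = 4.78 − X.
With p_i = (n_i/n_T)P, K = p_A / (p_D p_B).
Substituting and setting equal to 1.81 atm^-1 gives a polynomial in X; the root in (0,1) is X = 0.542.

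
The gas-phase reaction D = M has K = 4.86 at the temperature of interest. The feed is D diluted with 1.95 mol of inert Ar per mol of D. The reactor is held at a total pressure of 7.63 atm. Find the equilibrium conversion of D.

Take 1 mol D as basis and let X be its fractional conversion, so ξ = X.
Species balance: n_D = 1 − X; n_M = X; n_I = 1.95 (inert).
Since Δν = 0, n_T = 2.95 throughout.
With p_i = (n_i/n_T)P, K = p_M / (p_D).
Equating to 4.86 and solving on 0 < X < 1: X = 0.829.

X = 0.829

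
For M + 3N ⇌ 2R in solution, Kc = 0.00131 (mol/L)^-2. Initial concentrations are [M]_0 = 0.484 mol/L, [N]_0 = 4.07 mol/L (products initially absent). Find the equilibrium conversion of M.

Let X = conversion of M; extent ξ = 0.484·X mol/L.
Concentrations: [M] = 0.484 − 0.484X; [N] = 4.07 − 1.45X; [R] = 0.968X.
Kc = [R]^2 / ([M] [N]^3).
Equating to 0.00131 (mol/L)^-2: the physical root is X = 0.176.

X = 0.176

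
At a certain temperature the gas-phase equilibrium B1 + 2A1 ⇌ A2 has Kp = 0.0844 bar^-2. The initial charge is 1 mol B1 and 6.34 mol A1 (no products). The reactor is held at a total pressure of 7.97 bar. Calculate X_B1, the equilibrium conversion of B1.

Take 1 mol B1 as basis and let X be its fractional conversion, so ξ = X.
Mole table: n_B1 = 1 − X; n_A1 = 6.34 − 2X; n_A2 = X.
Total moles n_T = 7.34 − 2X.
With p_i = (n_i/n_T)P, Kp = p_A2 / (p_B1 p_A1^2).
Substituting and setting equal to 0.0844 bar^-2 gives a polynomial in X; the root in (0,1) is X = 0.786.

X = 0.786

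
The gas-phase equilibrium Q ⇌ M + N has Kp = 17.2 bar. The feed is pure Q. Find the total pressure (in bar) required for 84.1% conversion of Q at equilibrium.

Let X = conversion of Q (basis 1 mol Q); extent of reaction ξ = X.
At extent ξ: n_Q = 1 − X; n_M = X; n_N = X.
Total moles n_T = 1 + X.
Kp = p_M p_N / (p_Q) with p_i = (n_i/n_T)·P.
At X = 0.841: the mole-fraction product g(X) = Π y_i^ν_i = 2.416. Since Kp = g(X)·P^{1}, P = (Kp/g)^(1/1) = (17.2/2.416)^(1/1) = 7.12 bar.

P = 7.12 bar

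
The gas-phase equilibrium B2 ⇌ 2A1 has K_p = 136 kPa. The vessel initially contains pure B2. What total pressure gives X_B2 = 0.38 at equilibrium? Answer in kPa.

P = 201 kPa

Take 1 mol B2 as basis and let X be its fractional conversion, so ξ = X.
Mole table: n_B2 = 1 − X; n_A1 = 2X.
n_T = Σnᵢ = 1 + X.
K_p = p_A1^2 / (p_B2) with p_i = (n_i/n_T)·P.
At X = 0.38: the mole-fraction product g(X) = Π y_i^ν_i = 0.6751. Since K_p = g(X)·P^{1}, P = (K_p/g)^(1/1) = (136/0.6751)^(1/1) = 201 kPa.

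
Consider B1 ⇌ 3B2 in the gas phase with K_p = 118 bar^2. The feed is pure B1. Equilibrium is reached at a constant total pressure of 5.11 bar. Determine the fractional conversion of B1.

Basis: 1 mol B1 initially; let X = conversion of B1. Extent ξ = X.
Species balance: n_B1 = 1 − X; n_B2 = 3X.
n_T = Σnᵢ = 1 + 2X.
With p_i = (n_i/n_T)P, K_p = p_B2^3 / (p_B1).
Substituting and setting equal to 118 bar^2 gives a polynomial in X; the root in (0,1) is X = 0.671.

X = 0.671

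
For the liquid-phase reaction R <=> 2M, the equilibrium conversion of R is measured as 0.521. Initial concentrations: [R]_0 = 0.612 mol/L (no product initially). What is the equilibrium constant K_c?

K_c = 1.39 mol/L

Let X = conversion of R.
Concentrations: [R] = 0.612 − 0.612X; [M] = 1.22X.
At X = 0.521: [R] = 0.293, [M] = 0.638.
K_c = [M]^2 / ([R]) = 1.39 mol/L.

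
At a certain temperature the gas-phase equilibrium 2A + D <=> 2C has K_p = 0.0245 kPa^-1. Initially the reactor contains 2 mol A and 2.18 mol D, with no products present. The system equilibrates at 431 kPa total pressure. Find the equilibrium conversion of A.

X = 0.680

Basis: 2 mol A initially; let X = conversion of A. Extent ξ = X.
At extent ξ: n_A = 2 − 2X; n_D = 2.18 − X; n_C = 2X.
n_T = Σnᵢ = 4.18 − X.
y_i = n_i/n_T, p_i = y_i·P. K_p = p_C^2 / (p_A^2 p_D).
Equating to 0.0245 kPa^-1 and solving on 0 < X < 1: X = 0.680.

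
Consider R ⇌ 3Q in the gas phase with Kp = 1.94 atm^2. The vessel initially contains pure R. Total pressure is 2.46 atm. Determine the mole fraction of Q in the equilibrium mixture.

y_Q = 0.532

Basis: 1 mol R initially; let X = conversion of R. Extent ξ = X.
Mole table: n_R = 1 − X; n_Q = 3X.
Summing: n_T = 1 + 2X.
With p_i = (n_i/n_T)P, Kp = p_Q^3 / (p_R).
Equating to 1.94 atm^2 and solving on 0 < X < 1: X = 0.274.
Then n_Q = 0.823, n_T = 1.55, so y_Q = 0.532.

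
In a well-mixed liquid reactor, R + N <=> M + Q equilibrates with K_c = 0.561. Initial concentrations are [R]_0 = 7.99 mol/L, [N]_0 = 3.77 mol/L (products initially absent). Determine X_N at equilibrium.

X = 0.592

Let X = conversion of N; extent ξ = 3.77·X mol/L.
Concentrations: [R] = 7.99 − 3.77X; [N] = 3.77 − 3.77X; [M] = 3.77X; [Q] = 3.77X.
K_c = [M] [Q] / ([R] [N]).
This equals 0.561 at X = 0.592 (the root in 0 < X < 1).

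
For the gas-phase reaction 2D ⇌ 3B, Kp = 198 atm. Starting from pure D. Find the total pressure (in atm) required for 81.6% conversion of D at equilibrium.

P = 5.15 atm

Take 1 mol D as basis and let X be its fractional conversion, so ξ = 0.5X.
Moles: n_D = 1 − X; n_B = 1.5X.
n_T = Σnᵢ = 1 + 0.5X.
Kp = p_B^3 / (p_D^2) with p_i = (n_i/n_T)·P.
At X = 0.816: the mole-fraction product g(X) = Π y_i^ν_i = 38.47. Since Kp = g(X)·P^{1}, P = (Kp/g)^(1/1) = (198/38.47)^(1/1) = 5.15 atm.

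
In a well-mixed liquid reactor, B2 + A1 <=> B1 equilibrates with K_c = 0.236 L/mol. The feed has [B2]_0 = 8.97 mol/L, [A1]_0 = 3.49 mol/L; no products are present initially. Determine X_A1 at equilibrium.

X = 0.617

Let X = conversion of A1; extent ξ = 3.49·X mol/L.
Concentrations: [B2] = 8.97 − 3.49X; [A1] = 3.49 − 3.49X; [B1] = 3.49X.
K_c = [B1] / ([B2] [A1]).
Solving K_c = 0.236 for X ∈ (0,1): X = 0.617.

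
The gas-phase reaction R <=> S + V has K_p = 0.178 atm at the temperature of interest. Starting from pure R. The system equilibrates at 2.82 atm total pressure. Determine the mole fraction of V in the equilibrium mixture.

y_V = 0.196

Take 1 mol R as basis and let X be its fractional conversion, so ξ = X.
At extent ξ: n_R = 1 − X; n_S = X; n_V = X.
Summing: n_T = 1 + X.
With p_i = (n_i/n_T)P, K_p = p_S p_V / (p_R).
Setting this equal to 0.178 atm and taking the physical root (0 < X < 1) gives X = 0.244.
Then n_V = 0.244, n_T = 1.24, so y_V = 0.196.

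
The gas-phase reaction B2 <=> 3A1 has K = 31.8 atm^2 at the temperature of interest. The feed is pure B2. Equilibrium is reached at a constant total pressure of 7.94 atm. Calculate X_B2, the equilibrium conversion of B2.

Take 1 mol B2 as basis and let X be its fractional conversion, so ξ = X.
Mole table: n_B2 = 1 − X; n_A1 = 3X.
Summing: n_T = 1 + 2X.
Mole fractions y_i = n_i/n_T; K = p_A1^3 / (p_B2) with p_i = y_i·P.
Setting this equal to 31.8 atm^2 and taking the physical root (0 < X < 1) gives X = 0.325.

X = 0.325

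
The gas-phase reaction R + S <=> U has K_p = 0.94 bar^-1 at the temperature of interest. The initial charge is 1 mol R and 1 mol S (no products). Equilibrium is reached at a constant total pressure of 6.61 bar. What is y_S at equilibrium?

Let X = conversion of R (basis 1 mol R); extent of reaction ξ = X.
At extent ξ: n_R = 1 − X; n_S = 1 − X; n_U = X.
n_T = Σnᵢ = 2 − X.
Mole fractions y_i = n_i/n_T; K_p = p_U / (p_R p_S) with p_i = y_i·P.
This yields a degree-2 equation in X; solving on (0,1), X = 0.628.
Then n_S = 0.372, n_T = 1.37, so y_S = 0.271.

y_S = 0.271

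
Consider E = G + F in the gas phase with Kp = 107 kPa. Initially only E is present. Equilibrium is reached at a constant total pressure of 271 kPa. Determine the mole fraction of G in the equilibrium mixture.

Basis: 1 mol E initially; let X = conversion of E. Extent ξ = X.
At extent ξ: n_E = 1 − X; n_G = X; n_F = X.
Total moles n_T = 1 + X.
With p_i = (n_i/n_T)P, Kp = p_G p_F / (p_E).
Substituting and setting equal to 107 kPa gives a polynomial in X; the root in (0,1) is X = 0.532.
Then n_G = 0.532, n_T = 1.53, so y_G = 0.347.

y_G = 0.347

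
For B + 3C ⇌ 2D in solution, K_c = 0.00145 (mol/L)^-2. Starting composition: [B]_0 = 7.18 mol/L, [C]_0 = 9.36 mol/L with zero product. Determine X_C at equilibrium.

X = 0.273

Let X = conversion of C; extent ξ = 9.36X/3 mol/L.
Concentrations: [B] = 7.18 − 3.12X; [C] = 9.36 − 9.36X; [D] = 6.24X.
K_c = [D]^2 / ([B] [C]^3).
Setting equal to 0.00145 and solving for X on (0,1) gives X = 0.273.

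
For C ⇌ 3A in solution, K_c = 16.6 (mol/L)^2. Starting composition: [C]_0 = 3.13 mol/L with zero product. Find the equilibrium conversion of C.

X = 0.345

Let X = conversion of C; extent ξ = 3.13·X mol/L.
Concentrations: [C] = 3.13 − 3.13X; [A] = 9.39X.
K_c = [A]^3 / ([C]).
Equating to 16.6 (mol/L)^2: the physical root is X = 0.345.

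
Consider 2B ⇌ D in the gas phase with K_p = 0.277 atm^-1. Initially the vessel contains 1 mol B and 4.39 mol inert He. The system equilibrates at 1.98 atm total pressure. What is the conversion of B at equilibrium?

X = 0.149

Let X = conversion of B (basis 1 mol B); extent of reaction ξ = 0.5X.
Moles: n_B = 1 − X; n_D = 0.5X; n_I = 4.39 (inert).
Total moles n_T = 5.39 − 0.5X.
With p_i = (n_i/n_T)P, K_p = p_D / (p_B^2).
Setting this equal to 0.277 atm^-1 and taking the physical root (0 < X < 1) gives X = 0.149.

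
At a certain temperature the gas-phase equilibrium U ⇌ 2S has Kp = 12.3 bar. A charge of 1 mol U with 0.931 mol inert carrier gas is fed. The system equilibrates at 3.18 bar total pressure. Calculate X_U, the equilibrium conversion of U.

X = 0.772

Basis: 1 mol U initially; let X = conversion of U. Extent ξ = X.
Species balance: n_U = 1 − X; n_S = 2X; n_I = 0.931 (inert).
Total moles n_T = 1.93 + X.
y_i = n_i/n_T, p_i = y_i·P. Kp = p_S^2 / (p_U).
Setting this equal to 12.3 bar and taking the physical root (0 < X < 1) gives X = 0.772.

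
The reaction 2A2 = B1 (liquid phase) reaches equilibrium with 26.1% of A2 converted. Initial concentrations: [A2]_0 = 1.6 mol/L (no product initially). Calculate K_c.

K_c = 0.149 L/mol

Let X = conversion of A2.
Concentrations: [A2] = 1.6 − 1.6X; [B1] = 0.8X.
At X = 0.261: [A2] = 1.18, [B1] = 0.209.
K_c = [B1] / ([A2]^2) = 0.149 L/mol.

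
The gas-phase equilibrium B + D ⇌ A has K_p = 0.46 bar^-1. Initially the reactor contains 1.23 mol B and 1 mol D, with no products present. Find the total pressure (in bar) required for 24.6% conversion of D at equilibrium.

Let X = conversion of D (basis 1 mol D); extent of reaction ξ = X.
Mole table: n_B = 1.23 − X; n_D = 1 − X; n_A = X.
Total moles n_T = 2.23 − X.
K_p = p_A / (p_B p_D) with p_i = (n_i/n_T)·P.
At X = 0.246: the mole-fraction product g(X) = Π y_i^ν_i = 0.6578. Since K_p = g(X)·P^{-1}, P = (g/K_p)^(1/1) = (0.6578/0.46)^(1/1) = 1.43 bar.

P = 1.43 bar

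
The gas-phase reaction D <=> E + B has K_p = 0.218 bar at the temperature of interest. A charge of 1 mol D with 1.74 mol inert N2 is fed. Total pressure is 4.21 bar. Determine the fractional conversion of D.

Basis: 1 mol D initially; let X = conversion of D. Extent ξ = X.
Species balance: n_D = 1 − X; n_E = X; n_B = X; n_I = 1.74 (inert).
n_T = Σnᵢ = 2.74 + X.
With p_i = (n_i/n_T)P, K_p = p_E p_B / (p_D).
This yields a degree-2 equation in X; solving on (0,1), X = 0.327.

X = 0.327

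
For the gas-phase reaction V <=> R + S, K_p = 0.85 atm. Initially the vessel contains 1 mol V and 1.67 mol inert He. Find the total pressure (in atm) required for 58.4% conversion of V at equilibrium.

P = 3.37 atm

Take 1 mol V as basis and let X be its fractional conversion, so ξ = X.
Moles: n_V = 1 − X; n_R = X; n_S = X; n_I = 1.67 (inert).
n_T = Σnᵢ = 2.67 + X.
K_p = p_R p_S / (p_V) with p_i = (n_i/n_T)·P.
At X = 0.584: the mole-fraction product g(X) = Π y_i^ν_i = 0.252. Since K_p = g(X)·P^{1}, P = (K_p/g)^(1/1) = (0.85/0.252)^(1/1) = 3.37 atm.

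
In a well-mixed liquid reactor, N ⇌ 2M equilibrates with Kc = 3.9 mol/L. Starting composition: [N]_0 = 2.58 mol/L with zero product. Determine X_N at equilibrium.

X = 0.454

Let X = conversion of N; extent ξ = 2.58·X mol/L.
Concentrations: [N] = 2.58 − 2.58X; [M] = 5.16X.
Kc = [M]^2 / ([N]).
Setting equal to 3.9 and solving for X on (0,1) gives X = 0.454.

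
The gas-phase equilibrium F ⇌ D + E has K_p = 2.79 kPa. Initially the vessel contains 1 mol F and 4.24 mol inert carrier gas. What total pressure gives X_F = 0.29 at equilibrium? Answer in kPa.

P = 130 kPa

Let X = conversion of F (basis 1 mol F); extent of reaction ξ = X.
Mole table: n_F = 1 − X; n_D = X; n_E = X; n_I = 4.24 (inert).
n_T = Σnᵢ = 5.24 + X.
K_p = p_D p_E / (p_F) with p_i = (n_i/n_T)·P.
At X = 0.29: the mole-fraction product g(X) = Π y_i^ν_i = 0.02142. Since K_p = g(X)·P^{1}, P = (K_p/g)^(1/1) = (2.79/0.02142)^(1/1) = 130 kPa.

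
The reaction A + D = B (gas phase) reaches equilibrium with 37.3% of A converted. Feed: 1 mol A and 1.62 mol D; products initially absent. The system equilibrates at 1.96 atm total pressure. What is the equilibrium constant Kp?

Let X = conversion of A (basis 1 mol A); extent of reaction ξ = X.
Species balance: n_A = 1 − X; n_D = 1.62 − X; n_B = X.
Total moles n_T = 2.62 − X.
At X = 0.373: n_A = 0.627, n_D = 1.25, n_B = 0.373, n_T = 2.25.
p_i = (n_i/n_T)·P. Kp = p_B / (p_A p_D) = 0.547 atm^-1.

Kp = 0.547 atm^-1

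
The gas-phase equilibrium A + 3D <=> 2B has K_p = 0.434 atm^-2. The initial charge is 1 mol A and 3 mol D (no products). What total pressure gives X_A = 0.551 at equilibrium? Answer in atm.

Let X = conversion of A (basis 1 mol A); extent of reaction ξ = X.
Species balance: n_A = 1 − X; n_D = 3 − 3X; n_B = 2X.
Summing: n_T = 4 − 2X.
K_p = p_B^2 / (p_A p_D^3) with p_i = (n_i/n_T)·P.
At X = 0.551: the mole-fraction product g(X) = Π y_i^ν_i = 9.294. Since K_p = g(X)·P^{-2}, P = (g/K_p)^(1/2) = (9.294/0.434)^(1/2) = 4.63 atm.

P = 4.63 atm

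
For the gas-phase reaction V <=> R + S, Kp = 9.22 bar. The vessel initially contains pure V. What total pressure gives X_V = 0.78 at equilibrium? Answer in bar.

P = 5.93 bar

Take 1 mol V as basis and let X be its fractional conversion, so ξ = X.
Moles: n_V = 1 − X; n_R = X; n_S = X.
n_T = Σnᵢ = 1 + X.
Kp = p_R p_S / (p_V) with p_i = (n_i/n_T)·P.
At X = 0.78: the mole-fraction product g(X) = Π y_i^ν_i = 1.554. Since Kp = g(X)·P^{1}, P = (Kp/g)^(1/1) = (9.22/1.554)^(1/1) = 5.93 bar.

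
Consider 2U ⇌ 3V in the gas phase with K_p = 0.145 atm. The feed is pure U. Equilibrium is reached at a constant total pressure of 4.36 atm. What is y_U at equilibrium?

Basis: 1 mol U initially; let X = conversion of U. Extent ξ = 0.5X.
At extent ξ: n_U = 1 − X; n_V = 1.5X.
n_T = Σnᵢ = 1 + 0.5X.
Mole fractions y_i = n_i/n_T; K_p = p_V^3 / (p_U^2) with p_i = y_i·P.
This yields a degree-3 equation in X; solving on (0,1), X = 0.192.
Then n_U = 0.808, n_T = 1.1, so y_U = 0.737.

y_U = 0.737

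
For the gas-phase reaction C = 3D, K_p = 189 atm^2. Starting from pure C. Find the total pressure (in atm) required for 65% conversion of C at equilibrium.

Basis: 1 mol C initially; let X = conversion of C. Extent ξ = X.
Species balance: n_C = 1 − X; n_D = 3X.
n_T = Σnᵢ = 1 + 2X.
K_p = p_D^3 / (p_C) with p_i = (n_i/n_T)·P.
At X = 0.65: the mole-fraction product g(X) = Π y_i^ν_i = 4.005. Since K_p = g(X)·P^{2}, P = (K_p/g)^(1/2) = (189/4.005)^(1/2) = 6.87 atm.

P = 6.87 atm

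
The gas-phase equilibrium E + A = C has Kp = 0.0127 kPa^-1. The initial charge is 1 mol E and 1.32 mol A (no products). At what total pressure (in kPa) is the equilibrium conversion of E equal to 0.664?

P = 393 kPa

Basis: 1 mol E initially; let X = conversion of E. Extent ξ = X.
Moles: n_E = 1 − X; n_A = 1.32 − X; n_C = X.
n_T = Σnᵢ = 2.32 − X.
Kp = p_C / (p_E p_A) with p_i = (n_i/n_T)·P.
At X = 0.664: the mole-fraction product g(X) = Π y_i^ν_i = 4.989. Since Kp = g(X)·P^{-1}, P = (g/Kp)^(1/1) = (4.989/0.0127)^(1/1) = 393 kPa.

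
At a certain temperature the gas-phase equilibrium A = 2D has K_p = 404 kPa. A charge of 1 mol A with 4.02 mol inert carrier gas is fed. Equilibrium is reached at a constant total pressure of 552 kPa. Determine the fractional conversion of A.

X = 0.624

Let X = conversion of A (basis 1 mol A); extent of reaction ξ = X.
At extent ξ: n_A = 1 − X; n_D = 2X; n_I = 4.02 (inert).
n_T = Σnᵢ = 5.02 + X.
Mole fractions y_i = n_i/n_T; K_p = p_D^2 / (p_A) with p_i = y_i·P.
This yields a degree-2 equation in X; solving on (0,1), X = 0.624.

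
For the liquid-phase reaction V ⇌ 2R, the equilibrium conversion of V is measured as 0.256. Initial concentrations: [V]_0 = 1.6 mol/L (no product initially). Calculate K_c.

K_c = 0.564 mol/L

Let X = conversion of V.
Concentrations: [V] = 1.6 − 1.6X; [R] = 3.2X.
At X = 0.256: [V] = 1.19, [R] = 0.819.
K_c = [R]^2 / ([V]) = 0.564 mol/L.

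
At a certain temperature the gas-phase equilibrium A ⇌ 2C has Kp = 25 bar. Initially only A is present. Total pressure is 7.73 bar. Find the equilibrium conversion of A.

Take 1 mol A as basis and let X be its fractional conversion, so ξ = X.
At extent ξ: n_A = 1 − X; n_C = 2X.
Total moles n_T = 1 + X.
Mole fractions y_i = n_i/n_T; Kp = p_C^2 / (p_A) with p_i = y_i·P.
Substituting and setting equal to 25 bar gives a polynomial in X; the root in (0,1) is X = 0.669.

X = 0.669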